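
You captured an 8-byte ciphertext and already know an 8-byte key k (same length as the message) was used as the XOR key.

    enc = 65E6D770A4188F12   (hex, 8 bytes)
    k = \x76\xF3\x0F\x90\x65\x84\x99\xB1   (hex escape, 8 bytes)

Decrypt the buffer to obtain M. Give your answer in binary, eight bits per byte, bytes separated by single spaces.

00010011 00010101 11011000 11100000 11000001 10011100 00010110 10100011

byte 0: 101 XOR 118 =  19
byte 1: 230 XOR 243 =  21
byte 2: 215 XOR  15 = 216
byte 3: 112 XOR 144 = 224
byte 4: 164 XOR 101 = 193
byte 5:  24 XOR 132 = 156
byte 6: 143 XOR 153 =  22
byte 7:  18 XOR 177 = 163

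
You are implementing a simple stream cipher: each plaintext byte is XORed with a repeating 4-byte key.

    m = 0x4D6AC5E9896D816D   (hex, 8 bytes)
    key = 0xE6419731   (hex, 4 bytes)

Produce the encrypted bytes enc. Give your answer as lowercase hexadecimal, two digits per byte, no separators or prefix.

ab2b52d86f2c165c

The 4-byte key repeats, so the effective keystream is e6 41 97 31 e6 41 97 31.
byte 0: 4d XOR e6 = ab
byte 1: 6a XOR 41 = 2b
byte 2: c5 XOR 97 = 52
byte 3: e9 XOR 31 = d8
byte 4: 89 XOR e6 = 6f
byte 5: 6d XOR 41 = 2c
byte 6: 81 XOR 97 = 16
byte 7: 6d XOR 31 = 5c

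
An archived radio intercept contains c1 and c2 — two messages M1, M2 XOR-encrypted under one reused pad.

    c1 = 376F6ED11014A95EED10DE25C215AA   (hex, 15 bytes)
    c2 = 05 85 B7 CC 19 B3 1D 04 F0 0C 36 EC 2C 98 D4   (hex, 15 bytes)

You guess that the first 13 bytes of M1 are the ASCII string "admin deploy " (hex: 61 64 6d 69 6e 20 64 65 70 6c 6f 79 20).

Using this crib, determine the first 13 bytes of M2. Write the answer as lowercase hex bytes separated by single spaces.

53 8e b4 74 67 87 d0 3f 6d 70 87 b0 ce

First, c1 ⊕ c2 = (M1 ⊕ K) ⊕ (M2 ⊕ K) = M1 ⊕ M2, so the key drops out. Then M2 = (M1 ⊕ M2) ⊕ M1 over the first 13 bytes.
byte 0: (37 XOR 05) XOR 61 = 32 XOR 61 = 53
byte 1: (6f XOR 85) XOR 64 = ea XOR 64 = 8e
byte 2: (6e XOR b7) XOR 6d = d9 XOR 6d = b4
byte 3: (d1 XOR cc) XOR 69 = 1d XOR 69 = 74
byte 4: (10 XOR 19) XOR 6e = 09 XOR 6e = 67
byte 5: (14 XOR b3) XOR 20 = a7 XOR 20 = 87
byte 6: (a9 XOR 1d) XOR 64 = b4 XOR 64 = d0
byte 7: (5e XOR 04) XOR 65 = 5a XOR 65 = 3f
byte 8: (ed XOR f0) XOR 70 = 1d XOR 70 = 6d
byte 9: (10 XOR 0c) XOR 6c = 1c XOR 6c = 70
byte 10: (de XOR 36) XOR 6f = e8 XOR 6f = 87
byte 11: (25 XOR ec) XOR 79 = c9 XOR 79 = b0
byte 12: (c2 XOR 2c) XOR 20 = ee XOR 20 = ce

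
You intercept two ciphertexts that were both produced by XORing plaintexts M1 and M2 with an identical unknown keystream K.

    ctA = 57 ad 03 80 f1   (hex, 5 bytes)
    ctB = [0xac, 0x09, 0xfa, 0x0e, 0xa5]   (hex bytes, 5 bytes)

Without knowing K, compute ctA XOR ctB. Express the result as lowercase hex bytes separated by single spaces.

fb a4 f9 8e 54

ctA ⊕ ctB = (M1 ⊕ K) ⊕ (M2 ⊕ K) = M1 ⊕ M2 — the shared key cancels under XOR.
57 ^ ac = fb
ad ^ 09 = a4
03 ^ fa = f9
80 ^ 0e = 8e
f1 ^ a5 = 54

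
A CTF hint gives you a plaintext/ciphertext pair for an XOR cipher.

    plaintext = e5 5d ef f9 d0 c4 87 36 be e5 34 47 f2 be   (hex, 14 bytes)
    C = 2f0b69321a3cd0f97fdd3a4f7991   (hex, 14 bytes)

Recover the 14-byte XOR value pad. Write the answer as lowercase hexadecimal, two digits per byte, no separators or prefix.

Since C = plaintext ⊕ pad, XORing both sides with plaintext gives pad = plaintext ⊕ C.
byte 0: 229 ⊕  47 = 202
byte 1:  93 ⊕  11 =  86
byte 2: 239 ⊕ 105 = 134
byte 3: 249 ⊕  50 = 203
byte 4: 208 ⊕  26 = 202
byte 5: 196 ⊕  60 = 248
byte 6: 135 ⊕ 208 =  87
byte 7:  54 ⊕ 249 = 207
byte 8: 190 ⊕ 127 = 193
byte 9: 229 ⊕ 221 =  56
byte 10:  52 ⊕  58 =  14
byte 11:  71 ⊕  79 =   8
byte 12: 242 ⊕ 121 = 139
byte 13: 190 ⊕ 145 =  47

ca5686cbcaf857cfc1380e088b2f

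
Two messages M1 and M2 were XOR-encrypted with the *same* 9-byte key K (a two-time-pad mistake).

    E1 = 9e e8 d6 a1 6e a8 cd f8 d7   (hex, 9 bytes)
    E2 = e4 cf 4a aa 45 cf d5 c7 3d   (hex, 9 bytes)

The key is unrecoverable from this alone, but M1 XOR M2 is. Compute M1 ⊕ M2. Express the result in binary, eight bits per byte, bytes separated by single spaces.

01111010 00100111 10011100 00001011 00101011 01100111 00011000 00111111 11101010

E1 ⊕ E2 = (M1 ⊕ K) ⊕ (M2 ⊕ K) = M1 ⊕ M2 — the shared key cancels under XOR.
9e XOR e4 = 7a
e8 XOR cf = 27
d6 XOR 4a = 9c
a1 XOR aa = 0b
6e XOR 45 = 2b
a8 XOR cf = 67
cd XOR d5 = 18
f8 XOR c7 = 3f
d7 XOR 3d = ea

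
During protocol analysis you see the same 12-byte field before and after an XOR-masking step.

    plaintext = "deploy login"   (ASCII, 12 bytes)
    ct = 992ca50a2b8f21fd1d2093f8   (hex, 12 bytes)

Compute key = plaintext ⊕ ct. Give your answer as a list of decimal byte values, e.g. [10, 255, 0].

Since ct = plaintext ⊕ key, XORing both sides with plaintext gives key = plaintext ⊕ ct.
byte 0: 100 XOR 153 = 253
byte 1: 101 XOR  44 =  73
byte 2: 112 XOR 165 = 213
byte 3: 108 XOR  10 = 102
byte 4: 111 XOR  43 =  68
byte 5: 121 XOR 143 = 246
byte 6:  32 XOR  33 =   1
byte 7: 108 XOR 253 = 145
byte 8: 111 XOR  29 = 114
byte 9: 103 XOR  32 =  71
byte 10: 105 XOR 147 = 250
byte 11: 110 XOR 248 = 150

[253, 73, 213, 102, 68, 246, 1, 145, 114, 71, 250, 150]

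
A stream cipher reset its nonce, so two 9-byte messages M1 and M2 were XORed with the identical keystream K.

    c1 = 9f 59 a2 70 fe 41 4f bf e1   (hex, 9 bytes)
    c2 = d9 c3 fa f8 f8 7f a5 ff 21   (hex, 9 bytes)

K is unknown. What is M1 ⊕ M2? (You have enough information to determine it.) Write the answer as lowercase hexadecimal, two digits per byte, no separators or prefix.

469a5888063eea40c0

c1 ⊕ c2 = (M1 ⊕ K) ⊕ (M2 ⊕ K) = M1 ⊕ M2 — the shared key cancels under XOR.
9f ^ d9 = 46
59 ^ c3 = 9a
a2 ^ fa = 58
70 ^ f8 = 88
fe ^ f8 = 06
41 ^ 7f = 3e
4f ^ a5 = ea
bf ^ ff = 40
e1 ^ 21 = c0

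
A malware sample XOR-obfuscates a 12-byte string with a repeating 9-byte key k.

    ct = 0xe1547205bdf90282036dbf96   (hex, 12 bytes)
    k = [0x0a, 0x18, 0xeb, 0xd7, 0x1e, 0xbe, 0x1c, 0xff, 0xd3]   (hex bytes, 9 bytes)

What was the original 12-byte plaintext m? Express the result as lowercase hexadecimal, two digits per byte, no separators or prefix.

The 9-byte key repeats, so the effective keystream is 0a 18 eb d7 1e be 1c ff d3 0a 18 eb.
byte 0: 225 ^  10 = 235
byte 1:  84 ^  24 =  76
byte 2: 114 ^ 235 = 153
byte 3:   5 ^ 215 = 210
byte 4: 189 ^  30 = 163
byte 5: 249 ^ 190 =  71
byte 6:   2 ^  28 =  30
byte 7: 130 ^ 255 = 125
byte 8:   3 ^ 211 = 208
byte 9: 109 ^  10 = 103
byte 10: 191 ^  24 = 167
byte 11: 150 ^ 235 = 125

eb4c99d2a3471e7dd067a77d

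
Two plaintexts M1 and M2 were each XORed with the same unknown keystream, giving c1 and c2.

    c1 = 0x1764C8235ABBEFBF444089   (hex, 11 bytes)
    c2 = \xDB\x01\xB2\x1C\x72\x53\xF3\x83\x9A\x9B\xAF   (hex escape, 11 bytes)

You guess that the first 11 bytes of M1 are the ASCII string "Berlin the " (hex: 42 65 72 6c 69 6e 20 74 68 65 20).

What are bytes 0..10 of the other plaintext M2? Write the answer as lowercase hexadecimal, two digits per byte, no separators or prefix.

First, c1 ⊕ c2 = (M1 ⊕ K) ⊕ (M2 ⊕ K) = M1 ⊕ M2, so the key drops out. Then M2 = (M1 ⊕ M2) ⊕ M1 over the first 11 bytes.
byte 0: (17 ^ db) ^ 42 = cc ^ 42 = 8e
byte 1: (64 ^ 01) ^ 65 = 65 ^ 65 = 00
byte 2: (c8 ^ b2) ^ 72 = 7a ^ 72 = 08
byte 3: (23 ^ 1c) ^ 6c = 3f ^ 6c = 53
byte 4: (5a ^ 72) ^ 69 = 28 ^ 69 = 41
byte 5: (bb ^ 53) ^ 6e = e8 ^ 6e = 86
byte 6: (ef ^ f3) ^ 20 = 1c ^ 20 = 3c
byte 7: (bf ^ 83) ^ 74 = 3c ^ 74 = 48
byte 8: (44 ^ 9a) ^ 68 = de ^ 68 = b6
byte 9: (40 ^ 9b) ^ 65 = db ^ 65 = be
byte 10: (89 ^ af) ^ 20 = 26 ^ 20 = 06

8e00085341863c48b6be06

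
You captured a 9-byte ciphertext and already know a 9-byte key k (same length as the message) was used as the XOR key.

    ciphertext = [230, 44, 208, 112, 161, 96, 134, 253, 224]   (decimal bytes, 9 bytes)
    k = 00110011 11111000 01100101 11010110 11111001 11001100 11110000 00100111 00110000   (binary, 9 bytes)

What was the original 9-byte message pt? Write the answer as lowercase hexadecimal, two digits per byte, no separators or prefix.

d5d4b5a658ac76dad0

XOR is its own inverse, so applying the key byte-wise gives the result directly.
byte 0: 230 ^  51 = 213
byte 1:  44 ^ 248 = 212
byte 2: 208 ^ 101 = 181
byte 3: 112 ^ 214 = 166
byte 4: 161 ^ 249 =  88
byte 5:  96 ^ 204 = 172
byte 6: 134 ^ 240 = 118
byte 7: 253 ^  39 = 218
byte 8: 224 ^  48 = 208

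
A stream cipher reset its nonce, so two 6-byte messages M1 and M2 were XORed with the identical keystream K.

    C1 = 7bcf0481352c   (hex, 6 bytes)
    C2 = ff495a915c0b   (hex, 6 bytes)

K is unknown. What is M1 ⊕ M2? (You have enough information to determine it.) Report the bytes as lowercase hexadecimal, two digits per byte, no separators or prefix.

C1 ⊕ C2 = (M1 ⊕ K) ⊕ (M2 ⊕ K) = M1 ⊕ M2 — the shared key cancels under XOR.
7b ⊕ ff = 84
cf ⊕ 49 = 86
04 ⊕ 5a = 5e
81 ⊕ 91 = 10
35 ⊕ 5c = 69
2c ⊕ 0b = 27

84865e106927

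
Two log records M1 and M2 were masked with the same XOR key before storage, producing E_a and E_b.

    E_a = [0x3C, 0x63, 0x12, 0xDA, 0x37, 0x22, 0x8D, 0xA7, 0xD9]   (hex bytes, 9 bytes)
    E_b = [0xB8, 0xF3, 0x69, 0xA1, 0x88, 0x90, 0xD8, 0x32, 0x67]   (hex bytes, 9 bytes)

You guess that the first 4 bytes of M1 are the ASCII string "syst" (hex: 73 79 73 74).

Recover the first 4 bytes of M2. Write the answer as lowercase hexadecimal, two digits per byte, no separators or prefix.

f7e9080f

First, E_a ⊕ E_b = (M1 ⊕ K) ⊕ (M2 ⊕ K) = M1 ⊕ M2, so the key drops out. Then M2 = (M1 ⊕ M2) ⊕ M1 over the first 4 bytes.
byte 0: (3c XOR b8) XOR 73 = 84 XOR 73 = f7
byte 1: (63 XOR f3) XOR 79 = 90 XOR 79 = e9
byte 2: (12 XOR 69) XOR 73 = 7b XOR 73 = 08
byte 3: (da XOR a1) XOR 74 = 7b XOR 74 = 0f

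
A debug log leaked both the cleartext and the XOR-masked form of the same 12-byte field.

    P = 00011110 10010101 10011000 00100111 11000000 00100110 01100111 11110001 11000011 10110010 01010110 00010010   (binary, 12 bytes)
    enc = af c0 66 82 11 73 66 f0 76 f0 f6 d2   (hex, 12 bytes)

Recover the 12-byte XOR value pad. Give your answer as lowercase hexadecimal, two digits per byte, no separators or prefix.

Since enc = P ⊕ pad, XORing both sides with P gives pad = P ⊕ enc.
00011110 XOR 10101111 = 10110001
10010101 XOR 11000000 = 01010101
10011000 XOR 01100110 = 11111110
00100111 XOR 10000010 = 10100101
11000000 XOR 00010001 = 11010001
00100110 XOR 01110011 = 01010101
01100111 XOR 01100110 = 00000001
11110001 XOR 11110000 = 00000001
11000011 XOR 01110110 = 10110101
10110010 XOR 11110000 = 01000010
01010110 XOR 11110110 = 10100000
00010010 XOR 11010010 = 11000000

b155fea5d1550101b542a0c0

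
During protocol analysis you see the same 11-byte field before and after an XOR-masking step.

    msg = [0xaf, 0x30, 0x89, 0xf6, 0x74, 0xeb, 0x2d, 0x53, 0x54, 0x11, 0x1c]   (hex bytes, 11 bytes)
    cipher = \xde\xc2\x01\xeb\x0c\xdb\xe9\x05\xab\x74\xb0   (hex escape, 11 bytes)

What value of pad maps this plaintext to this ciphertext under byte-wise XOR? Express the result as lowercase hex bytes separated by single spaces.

71 f2 88 1d 78 30 c4 56 ff 65 ac

Since cipher = msg ⊕ pad, XORing both sides with msg gives pad = msg ⊕ cipher.
175 ⊕ 222 = 113
 48 ⊕ 194 = 242
137 ⊕   1 = 136
246 ⊕ 235 =  29
116 ⊕  12 = 120
235 ⊕ 219 =  48
 45 ⊕ 233 = 196
 83 ⊕   5 =  86
 84 ⊕ 171 = 255
 17 ⊕ 116 = 101
 28 ⊕ 176 = 172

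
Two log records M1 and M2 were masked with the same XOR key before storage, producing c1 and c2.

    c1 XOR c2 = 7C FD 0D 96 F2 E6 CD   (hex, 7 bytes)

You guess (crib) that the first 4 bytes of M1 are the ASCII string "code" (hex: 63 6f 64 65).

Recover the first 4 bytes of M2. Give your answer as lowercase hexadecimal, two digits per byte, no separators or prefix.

1f9269f3

Since c1 ⊕ c2 = M1 ⊕ M2, XORing with the guessed M1 bytes yields the corresponding M2 bytes: M2 = (c1 ⊕ c2) ⊕ M1.
124 XOR  99 =  31
253 XOR 111 = 146
 13 XOR 100 = 105
150 XOR 101 = 243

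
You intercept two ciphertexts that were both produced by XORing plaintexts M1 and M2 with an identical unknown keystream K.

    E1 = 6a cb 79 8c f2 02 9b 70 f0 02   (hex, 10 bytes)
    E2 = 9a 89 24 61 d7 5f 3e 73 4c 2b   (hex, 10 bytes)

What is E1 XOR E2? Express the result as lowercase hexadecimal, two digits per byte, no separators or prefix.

f0425ded255da503bc29

E1 ⊕ E2 = (M1 ⊕ K) ⊕ (M2 ⊕ K) = M1 ⊕ M2 — the shared key cancels under XOR.
byte 0: 106 xor 154 = 240
byte 1: 203 xor 137 =  66
byte 2: 121 xor  36 =  93
byte 3: 140 xor  97 = 237
byte 4: 242 xor 215 =  37
byte 5:   2 xor  95 =  93
byte 6: 155 xor  62 = 165
byte 7: 112 xor 115 =   3
byte 8: 240 xor  76 = 188
byte 9:   2 xor  43 =  41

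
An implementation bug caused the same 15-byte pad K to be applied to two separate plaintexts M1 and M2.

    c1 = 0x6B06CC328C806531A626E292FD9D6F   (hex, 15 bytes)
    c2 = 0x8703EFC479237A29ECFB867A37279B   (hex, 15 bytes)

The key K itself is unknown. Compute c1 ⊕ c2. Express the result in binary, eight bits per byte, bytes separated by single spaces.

11101100 00000101 00100011 11110110 11110101 10100011 00011111 00011000 01001010 11011101 01100100 11101000 11001010 10111010 11110100

c1 ⊕ c2 = (M1 ⊕ K) ⊕ (M2 ⊕ K) = M1 ⊕ M2 — the shared key cancels under XOR.
6b XOR 87 = ec
06 XOR 03 = 05
cc XOR ef = 23
32 XOR c4 = f6
8c XOR 79 = f5
80 XOR 23 = a3
65 XOR 7a = 1f
31 XOR 29 = 18
a6 XOR ec = 4a
26 XOR fb = dd
e2 XOR 86 = 64
92 XOR 7a = e8
fd XOR 37 = ca
9d XOR 27 = ba
6f XOR 9b = f4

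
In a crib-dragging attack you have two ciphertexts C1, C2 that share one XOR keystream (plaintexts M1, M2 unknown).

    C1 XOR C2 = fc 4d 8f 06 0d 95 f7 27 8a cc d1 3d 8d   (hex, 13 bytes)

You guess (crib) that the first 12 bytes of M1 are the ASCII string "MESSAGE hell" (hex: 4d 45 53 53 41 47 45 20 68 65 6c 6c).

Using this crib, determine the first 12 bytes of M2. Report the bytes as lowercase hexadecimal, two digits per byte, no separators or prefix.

b108dc554cd2b207e2a9bd51

Since C1 ⊕ C2 = M1 ⊕ M2, XORing with the guessed M1 bytes yields the corresponding M2 bytes: M2 = (C1 ⊕ C2) ⊕ M1.
byte 0: 252 XOR  77 = 177
byte 1:  77 XOR  69 =   8
byte 2: 143 XOR  83 = 220
byte 3:   6 XOR  83 =  85
byte 4:  13 XOR  65 =  76
byte 5: 149 XOR  71 = 210
byte 6: 247 XOR  69 = 178
byte 7:  39 XOR  32 =   7
byte 8: 138 XOR 104 = 226
byte 9: 204 XOR 101 = 169
byte 10: 209 XOR 108 = 189
byte 11:  61 XOR 108 =  81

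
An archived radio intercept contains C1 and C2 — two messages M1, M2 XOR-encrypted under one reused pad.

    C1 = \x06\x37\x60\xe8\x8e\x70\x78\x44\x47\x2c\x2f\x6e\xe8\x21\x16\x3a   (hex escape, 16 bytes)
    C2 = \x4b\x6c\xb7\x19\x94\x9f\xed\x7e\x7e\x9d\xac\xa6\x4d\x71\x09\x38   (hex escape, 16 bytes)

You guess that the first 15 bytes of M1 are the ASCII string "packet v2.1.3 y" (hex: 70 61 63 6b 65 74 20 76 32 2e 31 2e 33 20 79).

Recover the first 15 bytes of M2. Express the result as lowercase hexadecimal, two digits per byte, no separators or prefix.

First, C1 ⊕ C2 = (M1 ⊕ K) ⊕ (M2 ⊕ K) = M1 ⊕ M2, so the key drops out. Then M2 = (M1 ⊕ M2) ⊕ M1 over the first 15 bytes.
byte 0: (06 ^ 4b) ^ 70 = 4d ^ 70 = 3d
byte 1: (37 ^ 6c) ^ 61 = 5b ^ 61 = 3a
byte 2: (60 ^ b7) ^ 63 = d7 ^ 63 = b4
byte 3: (e8 ^ 19) ^ 6b = f1 ^ 6b = 9a
byte 4: (8e ^ 94) ^ 65 = 1a ^ 65 = 7f
byte 5: (70 ^ 9f) ^ 74 = ef ^ 74 = 9b
byte 6: (78 ^ ed) ^ 20 = 95 ^ 20 = b5
byte 7: (44 ^ 7e) ^ 76 = 3a ^ 76 = 4c
byte 8: (47 ^ 7e) ^ 32 = 39 ^ 32 = 0b
byte 9: (2c ^ 9d) ^ 2e = b1 ^ 2e = 9f
byte 10: (2f ^ ac) ^ 31 = 83 ^ 31 = b2
byte 11: (6e ^ a6) ^ 2e = c8 ^ 2e = e6
byte 12: (e8 ^ 4d) ^ 33 = a5 ^ 33 = 96
byte 13: (21 ^ 71) ^ 20 = 50 ^ 20 = 70
byte 14: (16 ^ 09) ^ 79 = 1f ^ 79 = 66

3d3ab49a7f9bb54c0b9fb2e6967066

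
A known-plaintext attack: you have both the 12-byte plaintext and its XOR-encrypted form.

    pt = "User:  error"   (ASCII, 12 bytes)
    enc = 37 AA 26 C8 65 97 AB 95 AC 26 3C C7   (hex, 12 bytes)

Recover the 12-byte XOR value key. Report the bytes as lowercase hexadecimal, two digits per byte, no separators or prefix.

Since enc = pt ⊕ key, XORing both sides with pt gives key = pt ⊕ enc.
byte 0: 55 xor 37 = 62
byte 1: 73 xor aa = d9
byte 2: 65 xor 26 = 43
byte 3: 72 xor c8 = ba
byte 4: 3a xor 65 = 5f
byte 5: 20 xor 97 = b7
byte 6: 20 xor ab = 8b
byte 7: 65 xor 95 = f0
byte 8: 72 xor ac = de
byte 9: 72 xor 26 = 54
byte 10: 6f xor 3c = 53
byte 11: 72 xor c7 = b5

62d943ba5fb78bf0de5453b5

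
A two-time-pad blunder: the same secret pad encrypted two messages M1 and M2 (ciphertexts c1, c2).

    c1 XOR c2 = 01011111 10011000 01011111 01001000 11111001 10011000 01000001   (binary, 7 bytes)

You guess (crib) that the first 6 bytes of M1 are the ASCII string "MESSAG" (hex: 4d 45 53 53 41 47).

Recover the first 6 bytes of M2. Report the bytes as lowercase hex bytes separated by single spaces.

Since c1 ⊕ c2 = M1 ⊕ M2, XORing with the guessed M1 bytes yields the corresponding M2 bytes: M2 = (c1 ⊕ c2) ⊕ M1.
5f xor 4d = 12
98 xor 45 = dd
5f xor 53 = 0c
48 xor 53 = 1b
f9 xor 41 = b8
98 xor 47 = df

12 dd 0c 1b b8 df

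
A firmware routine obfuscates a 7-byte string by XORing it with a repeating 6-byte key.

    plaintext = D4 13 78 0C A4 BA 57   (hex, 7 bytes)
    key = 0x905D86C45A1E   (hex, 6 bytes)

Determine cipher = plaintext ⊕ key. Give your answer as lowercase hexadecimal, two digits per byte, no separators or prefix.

444efec8fea4c7

The 6-byte key repeats, so the effective keystream is 90 5d 86 c4 5a 1e 90.
byte 0: 11010100 xor 10010000 = 01000100
byte 1: 00010011 xor 01011101 = 01001110
byte 2: 01111000 xor 10000110 = 11111110
byte 3: 00001100 xor 11000100 = 11001000
byte 4: 10100100 xor 01011010 = 11111110
byte 5: 10111010 xor 00011110 = 10100100
byte 6: 01010111 xor 10010000 = 11000111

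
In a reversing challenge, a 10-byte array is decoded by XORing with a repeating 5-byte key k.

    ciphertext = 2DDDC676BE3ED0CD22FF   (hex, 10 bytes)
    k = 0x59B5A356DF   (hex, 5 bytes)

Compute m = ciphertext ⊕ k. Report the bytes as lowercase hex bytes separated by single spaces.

The 5-byte key repeats, so the effective keystream is 59 b5 a3 56 df 59 b5 a3 56 df.
byte 0: 00101101 XOR 01011001 = 01110100
byte 1: 11011101 XOR 10110101 = 01101000
byte 2: 11000110 XOR 10100011 = 01100101
byte 3: 01110110 XOR 01010110 = 00100000
byte 4: 10111110 XOR 11011111 = 01100001
byte 5: 00111110 XOR 01011001 = 01100111
byte 6: 11010000 XOR 10110101 = 01100101
byte 7: 11001101 XOR 10100011 = 01101110
byte 8: 00100010 XOR 01010110 = 01110100
byte 9: 11111111 XOR 11011111 = 00100000

74 68 65 20 61 67 65 6e 74 20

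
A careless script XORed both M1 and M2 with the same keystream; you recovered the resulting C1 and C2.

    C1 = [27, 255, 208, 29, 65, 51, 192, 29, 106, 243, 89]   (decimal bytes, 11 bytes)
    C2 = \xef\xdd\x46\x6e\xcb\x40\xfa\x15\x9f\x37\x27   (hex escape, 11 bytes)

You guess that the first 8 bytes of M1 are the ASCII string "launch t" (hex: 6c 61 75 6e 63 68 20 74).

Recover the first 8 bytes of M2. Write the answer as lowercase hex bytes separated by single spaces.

98 43 e3 1d e9 1b 1a 7c

First, C1 ⊕ C2 = (M1 ⊕ K) ⊕ (M2 ⊕ K) = M1 ⊕ M2, so the key drops out. Then M2 = (M1 ⊕ M2) ⊕ M1 over the first 8 bytes.
byte 0: (1b ⊕ ef) ⊕ 6c = f4 ⊕ 6c = 98
byte 1: (ff ⊕ dd) ⊕ 61 = 22 ⊕ 61 = 43
byte 2: (d0 ⊕ 46) ⊕ 75 = 96 ⊕ 75 = e3
byte 3: (1d ⊕ 6e) ⊕ 6e = 73 ⊕ 6e = 1d
byte 4: (41 ⊕ cb) ⊕ 63 = 8a ⊕ 63 = e9
byte 5: (33 ⊕ 40) ⊕ 68 = 73 ⊕ 68 = 1b
byte 6: (c0 ⊕ fa) ⊕ 20 = 3a ⊕ 20 = 1a
byte 7: (1d ⊕ 15) ⊕ 74 = 08 ⊕ 74 = 7c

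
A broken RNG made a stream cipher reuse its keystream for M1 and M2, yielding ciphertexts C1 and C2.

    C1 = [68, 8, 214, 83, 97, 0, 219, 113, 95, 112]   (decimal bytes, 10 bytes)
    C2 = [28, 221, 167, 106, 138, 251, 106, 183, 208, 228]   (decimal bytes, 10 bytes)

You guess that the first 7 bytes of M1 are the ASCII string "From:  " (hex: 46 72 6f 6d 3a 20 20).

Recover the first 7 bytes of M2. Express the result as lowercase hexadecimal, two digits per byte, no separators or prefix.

First, C1 ⊕ C2 = (M1 ⊕ K) ⊕ (M2 ⊕ K) = M1 ⊕ M2, so the key drops out. Then M2 = (M1 ⊕ M2) ⊕ M1 over the first 7 bytes.
byte 0: (44 ^ 1c) ^ 46 = 58 ^ 46 = 1e
byte 1: (08 ^ dd) ^ 72 = d5 ^ 72 = a7
byte 2: (d6 ^ a7) ^ 6f = 71 ^ 6f = 1e
byte 3: (53 ^ 6a) ^ 6d = 39 ^ 6d = 54
byte 4: (61 ^ 8a) ^ 3a = eb ^ 3a = d1
byte 5: (00 ^ fb) ^ 20 = fb ^ 20 = db
byte 6: (db ^ 6a) ^ 20 = b1 ^ 20 = 91

1ea71e54d1db91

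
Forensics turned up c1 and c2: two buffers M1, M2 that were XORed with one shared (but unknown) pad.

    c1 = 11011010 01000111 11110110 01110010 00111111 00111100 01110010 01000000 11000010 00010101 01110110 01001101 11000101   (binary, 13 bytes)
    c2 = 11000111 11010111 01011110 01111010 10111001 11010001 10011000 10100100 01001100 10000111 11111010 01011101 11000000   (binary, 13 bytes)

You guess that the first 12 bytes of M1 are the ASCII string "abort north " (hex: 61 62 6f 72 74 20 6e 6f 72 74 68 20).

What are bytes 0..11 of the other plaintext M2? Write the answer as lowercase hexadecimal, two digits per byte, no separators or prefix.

7cf2c77af2cd848bfce6e430

First, c1 ⊕ c2 = (M1 ⊕ K) ⊕ (M2 ⊕ K) = M1 ⊕ M2, so the key drops out. Then M2 = (M1 ⊕ M2) ⊕ M1 over the first 12 bytes.
byte 0: (da xor c7) xor 61 = 1d xor 61 = 7c
byte 1: (47 xor d7) xor 62 = 90 xor 62 = f2
byte 2: (f6 xor 5e) xor 6f = a8 xor 6f = c7
byte 3: (72 xor 7a) xor 72 = 08 xor 72 = 7a
byte 4: (3f xor b9) xor 74 = 86 xor 74 = f2
byte 5: (3c xor d1) xor 20 = ed xor 20 = cd
byte 6: (72 xor 98) xor 6e = ea xor 6e = 84
byte 7: (40 xor a4) xor 6f = e4 xor 6f = 8b
byte 8: (c2 xor 4c) xor 72 = 8e xor 72 = fc
byte 9: (15 xor 87) xor 74 = 92 xor 74 = e6
byte 10: (76 xor fa) xor 68 = 8c xor 68 = e4
byte 11: (4d xor 5d) xor 20 = 10 xor 20 = 30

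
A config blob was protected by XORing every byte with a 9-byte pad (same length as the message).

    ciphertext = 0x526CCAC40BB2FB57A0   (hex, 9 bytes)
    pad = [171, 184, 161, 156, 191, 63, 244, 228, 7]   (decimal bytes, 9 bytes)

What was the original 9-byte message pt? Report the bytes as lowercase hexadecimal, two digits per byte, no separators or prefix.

f9d46b58b48d0fb3a7

01010010 ^ 10101011 = 11111001
01101100 ^ 10111000 = 11010100
11001010 ^ 10100001 = 01101011
11000100 ^ 10011100 = 01011000
00001011 ^ 10111111 = 10110100
10110010 ^ 00111111 = 10001101
11111011 ^ 11110100 = 00001111
01010111 ^ 11100100 = 10110011
10100000 ^ 00000111 = 10100111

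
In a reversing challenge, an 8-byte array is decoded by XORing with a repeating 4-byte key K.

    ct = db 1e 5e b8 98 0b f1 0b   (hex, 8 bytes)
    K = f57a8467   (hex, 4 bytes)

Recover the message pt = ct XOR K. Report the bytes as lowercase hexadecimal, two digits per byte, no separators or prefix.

2e64dadf6d71756c

The 4-byte key repeats, so the effective keystream is f5 7a 84 67 f5 7a 84 67.
byte 0: db ^ f5 = 2e
byte 1: 1e ^ 7a = 64
byte 2: 5e ^ 84 = da
byte 3: b8 ^ 67 = df
byte 4: 98 ^ f5 = 6d
byte 5: 0b ^ 7a = 71
byte 6: f1 ^ 84 = 75
byte 7: 0b ^ 67 = 6c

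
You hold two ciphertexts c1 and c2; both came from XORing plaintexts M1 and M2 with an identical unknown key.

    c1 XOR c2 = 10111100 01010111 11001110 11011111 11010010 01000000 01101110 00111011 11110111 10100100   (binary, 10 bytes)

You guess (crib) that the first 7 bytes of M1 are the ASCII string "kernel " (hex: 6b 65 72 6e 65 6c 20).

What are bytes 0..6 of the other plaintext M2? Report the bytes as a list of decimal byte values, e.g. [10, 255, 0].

Since c1 ⊕ c2 = M1 ⊕ M2, XORing with the guessed M1 bytes yields the corresponding M2 bytes: M2 = (c1 ⊕ c2) ⊕ M1.
byte 0: bc ^ 6b = d7
byte 1: 57 ^ 65 = 32
byte 2: ce ^ 72 = bc
byte 3: df ^ 6e = b1
byte 4: d2 ^ 65 = b7
byte 5: 40 ^ 6c = 2c
byte 6: 6e ^ 20 = 4e

[215, 50, 188, 177, 183, 44, 78]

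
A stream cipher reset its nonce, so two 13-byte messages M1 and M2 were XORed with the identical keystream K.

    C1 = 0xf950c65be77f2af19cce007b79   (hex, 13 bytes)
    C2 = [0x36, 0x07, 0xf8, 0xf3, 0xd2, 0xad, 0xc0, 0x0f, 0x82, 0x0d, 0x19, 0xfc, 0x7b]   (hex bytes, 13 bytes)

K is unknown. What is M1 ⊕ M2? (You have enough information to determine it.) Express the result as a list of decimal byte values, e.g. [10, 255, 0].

[207, 87, 62, 168, 53, 210, 234, 254, 30, 195, 25, 135, 2]

C1 ⊕ C2 = (M1 ⊕ K) ⊕ (M2 ⊕ K) = M1 ⊕ M2 — the shared key cancels under XOR.
byte 0: f9 XOR 36 = cf
byte 1: 50 XOR 07 = 57
byte 2: c6 XOR f8 = 3e
byte 3: 5b XOR f3 = a8
byte 4: e7 XOR d2 = 35
byte 5: 7f XOR ad = d2
byte 6: 2a XOR c0 = ea
byte 7: f1 XOR 0f = fe
byte 8: 9c XOR 82 = 1e
byte 9: ce XOR 0d = c3
byte 10: 00 XOR 19 = 19
byte 11: 7b XOR fc = 87
byte 12: 79 XOR 7b = 02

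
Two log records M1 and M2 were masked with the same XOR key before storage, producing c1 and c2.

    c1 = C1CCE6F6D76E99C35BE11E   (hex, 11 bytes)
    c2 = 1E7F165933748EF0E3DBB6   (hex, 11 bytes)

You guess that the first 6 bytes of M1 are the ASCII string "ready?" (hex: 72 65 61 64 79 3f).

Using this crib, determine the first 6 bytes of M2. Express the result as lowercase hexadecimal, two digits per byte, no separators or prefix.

First, c1 ⊕ c2 = (M1 ⊕ K) ⊕ (M2 ⊕ K) = M1 ⊕ M2, so the key drops out. Then M2 = (M1 ⊕ M2) ⊕ M1 over the first 6 bytes.
byte 0: (c1 ⊕ 1e) ⊕ 72 = df ⊕ 72 = ad
byte 1: (cc ⊕ 7f) ⊕ 65 = b3 ⊕ 65 = d6
byte 2: (e6 ⊕ 16) ⊕ 61 = f0 ⊕ 61 = 91
byte 3: (f6 ⊕ 59) ⊕ 64 = af ⊕ 64 = cb
byte 4: (d7 ⊕ 33) ⊕ 79 = e4 ⊕ 79 = 9d
byte 5: (6e ⊕ 74) ⊕ 3f = 1a ⊕ 3f = 25

add691cb9d25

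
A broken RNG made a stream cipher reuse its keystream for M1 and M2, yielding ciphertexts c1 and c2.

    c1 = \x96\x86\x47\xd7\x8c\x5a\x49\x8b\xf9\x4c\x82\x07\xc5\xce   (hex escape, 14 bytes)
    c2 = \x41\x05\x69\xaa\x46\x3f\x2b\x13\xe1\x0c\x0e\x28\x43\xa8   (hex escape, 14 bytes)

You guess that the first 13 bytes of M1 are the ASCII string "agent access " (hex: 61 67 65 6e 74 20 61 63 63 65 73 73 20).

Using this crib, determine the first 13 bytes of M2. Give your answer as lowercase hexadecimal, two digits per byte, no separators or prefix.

b6e44b13be4503fb7b25ff5ca6

First, c1 ⊕ c2 = (M1 ⊕ K) ⊕ (M2 ⊕ K) = M1 ⊕ M2, so the key drops out. Then M2 = (M1 ⊕ M2) ⊕ M1 over the first 13 bytes.
byte 0: (96 ^ 41) ^ 61 = d7 ^ 61 = b6
byte 1: (86 ^ 05) ^ 67 = 83 ^ 67 = e4
byte 2: (47 ^ 69) ^ 65 = 2e ^ 65 = 4b
byte 3: (d7 ^ aa) ^ 6e = 7d ^ 6e = 13
byte 4: (8c ^ 46) ^ 74 = ca ^ 74 = be
byte 5: (5a ^ 3f) ^ 20 = 65 ^ 20 = 45
byte 6: (49 ^ 2b) ^ 61 = 62 ^ 61 = 03
byte 7: (8b ^ 13) ^ 63 = 98 ^ 63 = fb
byte 8: (f9 ^ e1) ^ 63 = 18 ^ 63 = 7b
byte 9: (4c ^ 0c) ^ 65 = 40 ^ 65 = 25
byte 10: (82 ^ 0e) ^ 73 = 8c ^ 73 = ff
byte 11: (07 ^ 28) ^ 73 = 2f ^ 73 = 5c
byte 12: (c5 ^ 43) ^ 20 = 86 ^ 20 = a6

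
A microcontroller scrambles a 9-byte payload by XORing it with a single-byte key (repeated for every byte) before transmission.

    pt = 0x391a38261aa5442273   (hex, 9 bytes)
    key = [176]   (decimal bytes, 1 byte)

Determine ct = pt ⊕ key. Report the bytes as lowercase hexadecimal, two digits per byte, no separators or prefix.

89aa8896aa15f492c3

The 1-byte key repeats, so the effective keystream is b0 b0 b0 b0 b0 b0 b0 b0 b0.
byte 0: 00111001 xor 10110000 = 10001001
byte 1: 00011010 xor 10110000 = 10101010
byte 2: 00111000 xor 10110000 = 10001000
byte 3: 00100110 xor 10110000 = 10010110
byte 4: 00011010 xor 10110000 = 10101010
byte 5: 10100101 xor 10110000 = 00010101
byte 6: 01000100 xor 10110000 = 11110100
byte 7: 00100010 xor 10110000 = 10010010
byte 8: 01110011 xor 10110000 = 11000011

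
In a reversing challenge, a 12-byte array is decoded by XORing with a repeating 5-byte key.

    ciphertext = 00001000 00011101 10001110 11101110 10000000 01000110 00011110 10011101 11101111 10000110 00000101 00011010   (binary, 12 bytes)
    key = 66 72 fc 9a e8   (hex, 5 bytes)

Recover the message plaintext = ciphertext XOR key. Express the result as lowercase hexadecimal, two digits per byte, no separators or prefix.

6e6f727468206c61756e6368

The 5-byte key repeats, so the effective keystream is 66 72 fc 9a e8 66 72 fc 9a e8 66 72.
byte 0: 00001000 xor 01100110 = 01101110
byte 1: 00011101 xor 01110010 = 01101111
byte 2: 10001110 xor 11111100 = 01110010
byte 3: 11101110 xor 10011010 = 01110100
byte 4: 10000000 xor 11101000 = 01101000
byte 5: 01000110 xor 01100110 = 00100000
byte 6: 00011110 xor 01110010 = 01101100
byte 7: 10011101 xor 11111100 = 01100001
byte 8: 11101111 xor 10011010 = 01110101
byte 9: 10000110 xor 11101000 = 01101110
byte 10: 00000101 xor 01100110 = 01100011
byte 11: 00011010 xor 01110010 = 01101000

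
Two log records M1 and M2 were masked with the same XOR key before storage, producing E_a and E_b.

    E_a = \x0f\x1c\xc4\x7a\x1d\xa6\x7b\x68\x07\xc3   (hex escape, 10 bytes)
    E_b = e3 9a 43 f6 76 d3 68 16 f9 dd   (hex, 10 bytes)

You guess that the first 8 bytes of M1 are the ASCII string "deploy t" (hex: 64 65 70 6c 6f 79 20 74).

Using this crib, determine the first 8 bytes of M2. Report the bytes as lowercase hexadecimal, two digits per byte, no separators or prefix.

88e3f7e0040c330a

First, E_a ⊕ E_b = (M1 ⊕ K) ⊕ (M2 ⊕ K) = M1 ⊕ M2, so the key drops out. Then M2 = (M1 ⊕ M2) ⊕ M1 over the first 8 bytes.
byte 0: (0f xor e3) xor 64 = ec xor 64 = 88
byte 1: (1c xor 9a) xor 65 = 86 xor 65 = e3
byte 2: (c4 xor 43) xor 70 = 87 xor 70 = f7
byte 3: (7a xor f6) xor 6c = 8c xor 6c = e0
byte 4: (1d xor 76) xor 6f = 6b xor 6f = 04
byte 5: (a6 xor d3) xor 79 = 75 xor 79 = 0c
byte 6: (7b xor 68) xor 20 = 13 xor 20 = 33
byte 7: (68 xor 16) xor 74 = 7e xor 74 = 0a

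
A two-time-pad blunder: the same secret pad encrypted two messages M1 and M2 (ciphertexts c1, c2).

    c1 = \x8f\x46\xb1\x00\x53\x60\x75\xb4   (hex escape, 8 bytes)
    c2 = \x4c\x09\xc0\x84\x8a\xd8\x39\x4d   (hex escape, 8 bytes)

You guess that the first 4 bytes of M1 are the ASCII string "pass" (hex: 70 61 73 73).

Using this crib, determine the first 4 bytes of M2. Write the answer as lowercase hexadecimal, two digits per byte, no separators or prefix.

b32e02f7

First, c1 ⊕ c2 = (M1 ⊕ K) ⊕ (M2 ⊕ K) = M1 ⊕ M2, so the key drops out. Then M2 = (M1 ⊕ M2) ⊕ M1 over the first 4 bytes.
byte 0: (8f ^ 4c) ^ 70 = c3 ^ 70 = b3
byte 1: (46 ^ 09) ^ 61 = 4f ^ 61 = 2e
byte 2: (b1 ^ c0) ^ 73 = 71 ^ 73 = 02
byte 3: (00 ^ 84) ^ 73 = 84 ^ 73 = f7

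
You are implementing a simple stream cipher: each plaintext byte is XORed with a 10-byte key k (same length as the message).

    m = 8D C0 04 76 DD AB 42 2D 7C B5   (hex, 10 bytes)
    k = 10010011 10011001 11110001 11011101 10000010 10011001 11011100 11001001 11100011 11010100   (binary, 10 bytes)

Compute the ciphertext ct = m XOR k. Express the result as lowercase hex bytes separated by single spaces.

10001101 XOR 10010011 = 00011110
11000000 XOR 10011001 = 01011001
00000100 XOR 11110001 = 11110101
01110110 XOR 11011101 = 10101011
11011101 XOR 10000010 = 01011111
10101011 XOR 10011001 = 00110010
01000010 XOR 11011100 = 10011110
00101101 XOR 11001001 = 11100100
01111100 XOR 11100011 = 10011111
10110101 XOR 11010100 = 01100001

1e 59 f5 ab 5f 32 9e e4 9f 61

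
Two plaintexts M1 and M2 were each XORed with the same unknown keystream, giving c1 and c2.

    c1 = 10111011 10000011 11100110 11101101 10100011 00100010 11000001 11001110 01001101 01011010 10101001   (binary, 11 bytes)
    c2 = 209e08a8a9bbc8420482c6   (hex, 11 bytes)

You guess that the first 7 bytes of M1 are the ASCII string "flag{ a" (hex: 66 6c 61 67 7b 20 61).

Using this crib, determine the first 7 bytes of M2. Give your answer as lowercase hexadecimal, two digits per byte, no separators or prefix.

First, c1 ⊕ c2 = (M1 ⊕ K) ⊕ (M2 ⊕ K) = M1 ⊕ M2, so the key drops out. Then M2 = (M1 ⊕ M2) ⊕ M1 over the first 7 bytes.
byte 0: (bb XOR 20) XOR 66 = 9b XOR 66 = fd
byte 1: (83 XOR 9e) XOR 6c = 1d XOR 6c = 71
byte 2: (e6 XOR 08) XOR 61 = ee XOR 61 = 8f
byte 3: (ed XOR a8) XOR 67 = 45 XOR 67 = 22
byte 4: (a3 XOR a9) XOR 7b = 0a XOR 7b = 71
byte 5: (22 XOR bb) XOR 20 = 99 XOR 20 = b9
byte 6: (c1 XOR c8) XOR 61 = 09 XOR 61 = 68

fd718f2271b968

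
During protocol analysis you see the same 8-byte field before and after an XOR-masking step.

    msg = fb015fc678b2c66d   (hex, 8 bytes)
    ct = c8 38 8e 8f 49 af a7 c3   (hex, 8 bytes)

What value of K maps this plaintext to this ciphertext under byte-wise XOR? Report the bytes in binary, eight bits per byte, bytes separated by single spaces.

Since ct = msg ⊕ K, XORing both sides with msg gives K = msg ⊕ ct.
11111011 xor 11001000 = 00110011
00000001 xor 00111000 = 00111001
01011111 xor 10001110 = 11010001
11000110 xor 10001111 = 01001001
01111000 xor 01001001 = 00110001
10110010 xor 10101111 = 00011101
11000110 xor 10100111 = 01100001
01101101 xor 11000011 = 10101110

00110011 00111001 11010001 01001001 00110001 00011101 01100001 10101110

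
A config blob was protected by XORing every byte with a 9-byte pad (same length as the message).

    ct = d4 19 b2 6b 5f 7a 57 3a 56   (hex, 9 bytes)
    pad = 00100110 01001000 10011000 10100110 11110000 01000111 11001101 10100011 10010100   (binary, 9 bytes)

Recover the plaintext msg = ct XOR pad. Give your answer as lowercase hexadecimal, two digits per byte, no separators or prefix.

XOR is its own inverse, so applying the key byte-wise gives the result directly.
byte 0: d4 XOR 26 = f2
byte 1: 19 XOR 48 = 51
byte 2: b2 XOR 98 = 2a
byte 3: 6b XOR a6 = cd
byte 4: 5f XOR f0 = af
byte 5: 7a XOR 47 = 3d
byte 6: 57 XOR cd = 9a
byte 7: 3a XOR a3 = 99
byte 8: 56 XOR 94 = c2

f2512acdaf3d9a99c2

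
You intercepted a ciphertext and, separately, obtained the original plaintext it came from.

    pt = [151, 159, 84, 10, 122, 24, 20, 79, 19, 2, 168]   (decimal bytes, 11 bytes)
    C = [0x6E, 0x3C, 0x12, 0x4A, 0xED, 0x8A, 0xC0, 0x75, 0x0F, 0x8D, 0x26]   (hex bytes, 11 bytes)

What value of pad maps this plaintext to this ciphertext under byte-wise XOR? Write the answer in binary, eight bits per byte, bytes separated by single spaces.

11111001 10100011 01000110 01000000 10010111 10010010 11010100 00111010 00011100 10001111 10001110

Since C = pt ⊕ pad, XORing both sides with pt gives pad = pt ⊕ C.
byte 0: 151 ^ 110 = 249
byte 1: 159 ^  60 = 163
byte 2:  84 ^  18 =  70
byte 3:  10 ^  74 =  64
byte 4: 122 ^ 237 = 151
byte 5:  24 ^ 138 = 146
byte 6:  20 ^ 192 = 212
byte 7:  79 ^ 117 =  58
byte 8:  19 ^  15 =  28
byte 9:   2 ^ 141 = 143
byte 10: 168 ^  38 = 142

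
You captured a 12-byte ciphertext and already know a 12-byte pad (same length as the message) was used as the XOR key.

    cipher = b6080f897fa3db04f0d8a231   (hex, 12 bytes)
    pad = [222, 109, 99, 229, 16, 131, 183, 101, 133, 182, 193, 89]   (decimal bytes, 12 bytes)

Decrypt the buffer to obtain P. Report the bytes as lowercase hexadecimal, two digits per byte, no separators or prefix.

182 xor 222 = 104
  8 xor 109 = 101
 15 xor  99 = 108
137 xor 229 = 108
127 xor  16 = 111
163 xor 131 =  32
219 xor 183 = 108
  4 xor 101 =  97
240 xor 133 = 117
216 xor 182 = 110
162 xor 193 =  99
 49 xor  89 = 104

68656c6c6f206c61756e6368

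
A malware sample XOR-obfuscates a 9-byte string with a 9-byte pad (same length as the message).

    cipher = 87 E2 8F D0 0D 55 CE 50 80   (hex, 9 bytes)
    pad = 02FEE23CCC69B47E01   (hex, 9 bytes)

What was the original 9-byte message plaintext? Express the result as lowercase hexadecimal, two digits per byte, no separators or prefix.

851c6decc13c7a2e81

XOR is its own inverse, so applying the key byte-wise gives the result directly.
87 XOR 02 = 85
e2 XOR fe = 1c
8f XOR e2 = 6d
d0 XOR 3c = ec
0d XOR cc = c1
55 XOR 69 = 3c
ce XOR b4 = 7a
50 XOR 7e = 2e
80 XOR 01 = 81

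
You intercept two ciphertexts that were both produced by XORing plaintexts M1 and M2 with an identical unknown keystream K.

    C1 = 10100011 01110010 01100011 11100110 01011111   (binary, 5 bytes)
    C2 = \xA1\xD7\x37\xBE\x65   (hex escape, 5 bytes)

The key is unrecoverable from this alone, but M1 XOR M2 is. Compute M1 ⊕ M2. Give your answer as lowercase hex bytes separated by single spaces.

C1 ⊕ C2 = (M1 ⊕ K) ⊕ (M2 ⊕ K) = M1 ⊕ M2 — the shared key cancels under XOR.
byte 0: 10100011 XOR 10100001 = 00000010
byte 1: 01110010 XOR 11010111 = 10100101
byte 2: 01100011 XOR 00110111 = 01010100
byte 3: 11100110 XOR 10111110 = 01011000
byte 4: 01011111 XOR 01100101 = 00111010

02 a5 54 58 3a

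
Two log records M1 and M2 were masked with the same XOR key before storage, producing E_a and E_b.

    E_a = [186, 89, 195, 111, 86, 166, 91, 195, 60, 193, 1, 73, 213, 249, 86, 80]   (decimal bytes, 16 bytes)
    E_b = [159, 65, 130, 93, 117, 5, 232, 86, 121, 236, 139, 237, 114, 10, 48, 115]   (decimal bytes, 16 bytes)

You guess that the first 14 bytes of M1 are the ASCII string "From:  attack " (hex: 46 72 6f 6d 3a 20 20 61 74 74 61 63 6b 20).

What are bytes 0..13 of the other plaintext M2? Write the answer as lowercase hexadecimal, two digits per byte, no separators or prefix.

636a2e5f198393f43159ebc7ccd3

First, E_a ⊕ E_b = (M1 ⊕ K) ⊕ (M2 ⊕ K) = M1 ⊕ M2, so the key drops out. Then M2 = (M1 ⊕ M2) ⊕ M1 over the first 14 bytes.
byte 0: (ba ⊕ 9f) ⊕ 46 = 25 ⊕ 46 = 63
byte 1: (59 ⊕ 41) ⊕ 72 = 18 ⊕ 72 = 6a
byte 2: (c3 ⊕ 82) ⊕ 6f = 41 ⊕ 6f = 2e
byte 3: (6f ⊕ 5d) ⊕ 6d = 32 ⊕ 6d = 5f
byte 4: (56 ⊕ 75) ⊕ 3a = 23 ⊕ 3a = 19
byte 5: (a6 ⊕ 05) ⊕ 20 = a3 ⊕ 20 = 83
byte 6: (5b ⊕ e8) ⊕ 20 = b3 ⊕ 20 = 93
byte 7: (c3 ⊕ 56) ⊕ 61 = 95 ⊕ 61 = f4
byte 8: (3c ⊕ 79) ⊕ 74 = 45 ⊕ 74 = 31
byte 9: (c1 ⊕ ec) ⊕ 74 = 2d ⊕ 74 = 59
byte 10: (01 ⊕ 8b) ⊕ 61 = 8a ⊕ 61 = eb
byte 11: (49 ⊕ ed) ⊕ 63 = a4 ⊕ 63 = c7
byte 12: (d5 ⊕ 72) ⊕ 6b = a7 ⊕ 6b = cc
byte 13: (f9 ⊕ 0a) ⊕ 20 = f3 ⊕ 20 = d3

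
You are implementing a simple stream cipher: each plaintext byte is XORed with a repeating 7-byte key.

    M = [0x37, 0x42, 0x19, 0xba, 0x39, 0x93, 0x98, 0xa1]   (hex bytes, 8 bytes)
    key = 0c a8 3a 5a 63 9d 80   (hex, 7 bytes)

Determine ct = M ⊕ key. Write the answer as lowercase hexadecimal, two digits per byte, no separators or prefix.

The 7-byte key repeats, so the effective keystream is 0c a8 3a 5a 63 9d 80 0c.
byte 0:  55 XOR  12 =  59
byte 1:  66 XOR 168 = 234
byte 2:  25 XOR  58 =  35
byte 3: 186 XOR  90 = 224
byte 4:  57 XOR  99 =  90
byte 5: 147 XOR 157 =  14
byte 6: 152 XOR 128 =  24
byte 7: 161 XOR  12 = 173

3bea23e05a0e18ad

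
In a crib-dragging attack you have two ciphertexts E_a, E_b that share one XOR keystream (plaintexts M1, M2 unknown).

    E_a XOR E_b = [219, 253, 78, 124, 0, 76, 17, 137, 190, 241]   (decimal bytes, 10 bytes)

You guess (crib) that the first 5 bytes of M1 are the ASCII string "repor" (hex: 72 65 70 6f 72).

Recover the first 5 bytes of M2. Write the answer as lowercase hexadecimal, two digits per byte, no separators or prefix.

a9983e1372

Since E_a ⊕ E_b = M1 ⊕ M2, XORing with the guessed M1 bytes yields the corresponding M2 bytes: M2 = (E_a ⊕ E_b) ⊕ M1.
db ^ 72 = a9
fd ^ 65 = 98
4e ^ 70 = 3e
7c ^ 6f = 13
00 ^ 72 = 72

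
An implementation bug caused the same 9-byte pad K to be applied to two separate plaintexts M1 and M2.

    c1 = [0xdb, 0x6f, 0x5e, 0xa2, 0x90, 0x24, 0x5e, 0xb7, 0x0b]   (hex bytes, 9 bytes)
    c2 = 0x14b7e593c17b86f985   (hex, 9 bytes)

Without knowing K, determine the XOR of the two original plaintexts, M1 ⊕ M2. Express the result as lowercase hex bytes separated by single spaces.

cf d8 bb 31 51 5f d8 4e 8e

c1 ⊕ c2 = (M1 ⊕ K) ⊕ (M2 ⊕ K) = M1 ⊕ M2 — the shared key cancels under XOR.
db XOR 14 = cf
6f XOR b7 = d8
5e XOR e5 = bb
a2 XOR 93 = 31
90 XOR c1 = 51
24 XOR 7b = 5f
5e XOR 86 = d8
b7 XOR f9 = 4e
0b XOR 85 = 8e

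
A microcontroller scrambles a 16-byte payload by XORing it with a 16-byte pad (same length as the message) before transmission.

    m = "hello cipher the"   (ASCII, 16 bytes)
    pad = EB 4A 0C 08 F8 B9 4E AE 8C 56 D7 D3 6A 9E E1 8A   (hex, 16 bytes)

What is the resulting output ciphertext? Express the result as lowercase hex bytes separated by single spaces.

XOR is its own inverse, so applying the key byte-wise gives the result directly.
68 ⊕ eb = 83
65 ⊕ 4a = 2f
6c ⊕ 0c = 60
6c ⊕ 08 = 64
6f ⊕ f8 = 97
20 ⊕ b9 = 99
63 ⊕ 4e = 2d
69 ⊕ ae = c7
70 ⊕ 8c = fc
68 ⊕ 56 = 3e
65 ⊕ d7 = b2
72 ⊕ d3 = a1
20 ⊕ 6a = 4a
74 ⊕ 9e = ea
68 ⊕ e1 = 89
65 ⊕ 8a = ef

83 2f 60 64 97 99 2d c7 fc 3e b2 a1 4a ea 89 ef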